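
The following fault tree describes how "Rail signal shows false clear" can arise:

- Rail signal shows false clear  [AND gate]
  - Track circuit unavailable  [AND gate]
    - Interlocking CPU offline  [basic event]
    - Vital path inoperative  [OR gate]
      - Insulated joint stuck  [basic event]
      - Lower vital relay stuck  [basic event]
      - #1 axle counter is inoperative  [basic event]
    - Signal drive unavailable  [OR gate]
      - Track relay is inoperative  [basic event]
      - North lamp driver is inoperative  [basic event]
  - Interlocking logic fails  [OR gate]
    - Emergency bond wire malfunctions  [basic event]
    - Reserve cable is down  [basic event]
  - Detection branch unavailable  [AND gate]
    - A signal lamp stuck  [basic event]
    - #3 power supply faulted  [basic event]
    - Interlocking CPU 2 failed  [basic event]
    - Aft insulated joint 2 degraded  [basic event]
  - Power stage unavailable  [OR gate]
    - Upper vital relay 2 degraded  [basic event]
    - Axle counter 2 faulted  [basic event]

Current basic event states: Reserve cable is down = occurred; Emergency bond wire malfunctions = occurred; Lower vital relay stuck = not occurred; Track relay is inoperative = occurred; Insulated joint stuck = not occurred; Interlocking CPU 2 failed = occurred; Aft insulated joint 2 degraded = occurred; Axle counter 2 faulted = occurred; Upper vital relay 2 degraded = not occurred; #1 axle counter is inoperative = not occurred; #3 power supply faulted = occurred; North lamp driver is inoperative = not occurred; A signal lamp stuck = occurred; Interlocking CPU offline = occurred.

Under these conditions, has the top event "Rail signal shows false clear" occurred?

No

Vital path inoperative [OR]: Insulated joint stuck=not, Lower vital relay stuck=not, #1 axle counter is inoperative=not → no input occurs → does not occur.
Signal drive unavailable [OR]: Track relay is inoperative=occurs, North lamp driver is inoperative=not → at least one input occurs → occurs.
Track circuit unavailable [AND]: Interlocking CPU offline=occurs, Vital path inoperative=not, Signal drive unavailable=occurs → not all inputs occur → does not occur.
Interlocking logic fails [OR]: Emergency bond wire malfunctions=occurs, Reserve cable is down=occurs → at least one input occurs → occurs.
Detection branch unavailable [AND]: A signal lamp stuck=occurs, #3 power supply faulted=occurs, Interlocking CPU 2 failed=occurs, Aft insulated joint 2 degraded=occurs → all inputs occur → occurs.
Power stage unavailable [OR]: Upper vital relay 2 degraded=not, Axle counter 2 faulted=occurs → at least one input occurs → occurs.
Rail signal shows false clear [AND]: Track circuit unavailable=not, Interlocking logic fails=occurs, Detection branch unavailable=occurs, Power stage unavailable=occurs → not all inputs occur → does not occur.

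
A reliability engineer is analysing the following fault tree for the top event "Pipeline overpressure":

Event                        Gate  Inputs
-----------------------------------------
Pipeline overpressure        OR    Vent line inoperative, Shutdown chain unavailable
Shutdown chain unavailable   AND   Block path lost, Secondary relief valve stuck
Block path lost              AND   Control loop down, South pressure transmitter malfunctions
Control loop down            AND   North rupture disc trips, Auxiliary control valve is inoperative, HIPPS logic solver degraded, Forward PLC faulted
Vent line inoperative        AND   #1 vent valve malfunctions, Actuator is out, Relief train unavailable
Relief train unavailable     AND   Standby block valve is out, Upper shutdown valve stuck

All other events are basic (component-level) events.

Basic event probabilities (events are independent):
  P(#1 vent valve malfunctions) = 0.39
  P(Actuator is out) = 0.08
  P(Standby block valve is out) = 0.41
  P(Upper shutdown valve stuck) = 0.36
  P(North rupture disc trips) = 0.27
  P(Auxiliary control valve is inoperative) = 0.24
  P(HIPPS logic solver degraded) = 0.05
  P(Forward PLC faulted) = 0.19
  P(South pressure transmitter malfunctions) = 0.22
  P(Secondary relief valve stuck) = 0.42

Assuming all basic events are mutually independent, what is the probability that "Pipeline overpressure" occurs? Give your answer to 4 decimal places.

0.0047

P(Relief train unavailable) [AND] = 0.41 × 0.36 = 0.147600
P(Vent line inoperative) [AND] = 0.39 × 0.08 × 0.147600 = 0.004605
P(Control loop down) [AND] = 0.27 × 0.24 × 0.05 × 0.19 = 0.000616
P(Block path lost) [AND] = 0.000616 × 0.22 = 0.000136
P(Shutdown chain unavailable) [AND] = 0.000136 × 0.42 = 0.000057
P(Pipeline overpressure) [OR] = 1 − (1−0.004605) × (1−0.000057) = 0.004662
Rounded to 4 decimal places: P(Pipeline overpressure) ≈ 0.0047.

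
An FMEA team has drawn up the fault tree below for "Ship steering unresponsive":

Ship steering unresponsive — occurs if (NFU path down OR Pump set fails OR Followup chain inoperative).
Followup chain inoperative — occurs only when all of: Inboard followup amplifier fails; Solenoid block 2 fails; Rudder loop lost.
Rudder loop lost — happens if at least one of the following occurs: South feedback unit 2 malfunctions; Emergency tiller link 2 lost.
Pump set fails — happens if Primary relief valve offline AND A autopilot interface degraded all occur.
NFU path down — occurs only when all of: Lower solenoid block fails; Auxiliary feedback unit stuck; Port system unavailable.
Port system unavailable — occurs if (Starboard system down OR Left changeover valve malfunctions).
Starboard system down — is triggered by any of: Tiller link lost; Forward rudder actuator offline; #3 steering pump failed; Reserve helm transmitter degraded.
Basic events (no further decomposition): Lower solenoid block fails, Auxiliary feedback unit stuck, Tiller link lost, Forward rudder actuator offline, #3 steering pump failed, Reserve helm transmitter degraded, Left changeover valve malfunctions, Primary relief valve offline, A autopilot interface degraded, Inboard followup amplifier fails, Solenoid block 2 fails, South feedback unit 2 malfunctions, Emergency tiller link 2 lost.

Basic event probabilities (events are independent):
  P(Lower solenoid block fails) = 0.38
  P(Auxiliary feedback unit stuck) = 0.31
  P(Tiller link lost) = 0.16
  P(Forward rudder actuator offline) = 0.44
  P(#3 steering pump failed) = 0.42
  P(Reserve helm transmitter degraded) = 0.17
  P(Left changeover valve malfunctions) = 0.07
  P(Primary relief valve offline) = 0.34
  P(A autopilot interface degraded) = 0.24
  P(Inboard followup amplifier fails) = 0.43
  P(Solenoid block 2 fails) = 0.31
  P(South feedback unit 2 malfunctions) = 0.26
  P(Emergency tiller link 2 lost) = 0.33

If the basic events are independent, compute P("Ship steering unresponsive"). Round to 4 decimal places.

0.2230

P(Starboard system down) [OR] = 1 − (1−0.16) × (1−0.44) × (1−0.42) × (1−0.17) = 0.773549
P(Port system unavailable) [OR] = 1 − (1−0.773549) × (1−0.07) = 0.789401
P(NFU path down) [AND] = 0.38 × 0.31 × 0.789401 = 0.092991
P(Pump set fails) [AND] = 0.34 × 0.24 = 0.081600
P(Rudder loop lost) [OR] = 1 − (1−0.26) × (1−0.33) = 0.504200
P(Followup chain inoperative) [AND] = 0.43 × 0.31 × 0.504200 = 0.067210
P(Ship steering unresponsive) [OR] = 1 − (1−0.092991) × (1−0.081600) × (1−0.067210) = 0.222989
Rounded to 4 decimal places: P(Ship steering unresponsive) ≈ 0.2230.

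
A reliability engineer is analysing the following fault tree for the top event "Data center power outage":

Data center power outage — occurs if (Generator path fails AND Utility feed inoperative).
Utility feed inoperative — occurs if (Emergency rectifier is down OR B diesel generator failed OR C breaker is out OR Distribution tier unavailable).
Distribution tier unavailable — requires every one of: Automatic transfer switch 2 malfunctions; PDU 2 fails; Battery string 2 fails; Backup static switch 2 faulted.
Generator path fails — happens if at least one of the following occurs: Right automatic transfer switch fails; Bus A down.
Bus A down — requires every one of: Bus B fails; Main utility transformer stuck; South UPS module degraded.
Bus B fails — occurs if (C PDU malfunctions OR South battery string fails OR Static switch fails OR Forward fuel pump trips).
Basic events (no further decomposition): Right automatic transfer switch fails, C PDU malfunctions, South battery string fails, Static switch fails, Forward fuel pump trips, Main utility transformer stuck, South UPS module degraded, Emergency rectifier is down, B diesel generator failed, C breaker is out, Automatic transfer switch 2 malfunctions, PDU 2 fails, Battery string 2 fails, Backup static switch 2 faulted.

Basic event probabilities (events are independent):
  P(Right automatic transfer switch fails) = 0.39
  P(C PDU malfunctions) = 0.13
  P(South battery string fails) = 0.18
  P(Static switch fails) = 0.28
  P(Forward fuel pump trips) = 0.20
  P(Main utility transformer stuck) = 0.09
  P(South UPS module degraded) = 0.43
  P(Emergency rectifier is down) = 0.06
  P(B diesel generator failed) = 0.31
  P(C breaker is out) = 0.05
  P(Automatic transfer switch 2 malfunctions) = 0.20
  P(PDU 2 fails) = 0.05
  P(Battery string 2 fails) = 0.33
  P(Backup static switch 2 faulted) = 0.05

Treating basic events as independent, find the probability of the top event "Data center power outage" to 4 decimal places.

0.1551

P(Bus B fails) [OR] = 1 − (1−0.13) × (1−0.18) × (1−0.28) × (1−0.20) = 0.589082
P(Bus A down) [AND] = 0.589082 × 0.09 × 0.43 = 0.022797
P(Generator path fails) [OR] = 1 − (1−0.39) × (1−0.022797) = 0.403906
P(Distribution tier unavailable) [AND] = 0.20 × 0.05 × 0.33 × 0.05 = 0.000165
P(Utility feed inoperative) [OR] = 1 − (1−0.06) × (1−0.31) × (1−0.05) × (1−0.000165) = 0.383932
P(Data center power outage) [AND] = 0.403906 × 0.383932 = 0.155072
Rounded to 4 decimal places: P(Data center power outage) ≈ 0.1551.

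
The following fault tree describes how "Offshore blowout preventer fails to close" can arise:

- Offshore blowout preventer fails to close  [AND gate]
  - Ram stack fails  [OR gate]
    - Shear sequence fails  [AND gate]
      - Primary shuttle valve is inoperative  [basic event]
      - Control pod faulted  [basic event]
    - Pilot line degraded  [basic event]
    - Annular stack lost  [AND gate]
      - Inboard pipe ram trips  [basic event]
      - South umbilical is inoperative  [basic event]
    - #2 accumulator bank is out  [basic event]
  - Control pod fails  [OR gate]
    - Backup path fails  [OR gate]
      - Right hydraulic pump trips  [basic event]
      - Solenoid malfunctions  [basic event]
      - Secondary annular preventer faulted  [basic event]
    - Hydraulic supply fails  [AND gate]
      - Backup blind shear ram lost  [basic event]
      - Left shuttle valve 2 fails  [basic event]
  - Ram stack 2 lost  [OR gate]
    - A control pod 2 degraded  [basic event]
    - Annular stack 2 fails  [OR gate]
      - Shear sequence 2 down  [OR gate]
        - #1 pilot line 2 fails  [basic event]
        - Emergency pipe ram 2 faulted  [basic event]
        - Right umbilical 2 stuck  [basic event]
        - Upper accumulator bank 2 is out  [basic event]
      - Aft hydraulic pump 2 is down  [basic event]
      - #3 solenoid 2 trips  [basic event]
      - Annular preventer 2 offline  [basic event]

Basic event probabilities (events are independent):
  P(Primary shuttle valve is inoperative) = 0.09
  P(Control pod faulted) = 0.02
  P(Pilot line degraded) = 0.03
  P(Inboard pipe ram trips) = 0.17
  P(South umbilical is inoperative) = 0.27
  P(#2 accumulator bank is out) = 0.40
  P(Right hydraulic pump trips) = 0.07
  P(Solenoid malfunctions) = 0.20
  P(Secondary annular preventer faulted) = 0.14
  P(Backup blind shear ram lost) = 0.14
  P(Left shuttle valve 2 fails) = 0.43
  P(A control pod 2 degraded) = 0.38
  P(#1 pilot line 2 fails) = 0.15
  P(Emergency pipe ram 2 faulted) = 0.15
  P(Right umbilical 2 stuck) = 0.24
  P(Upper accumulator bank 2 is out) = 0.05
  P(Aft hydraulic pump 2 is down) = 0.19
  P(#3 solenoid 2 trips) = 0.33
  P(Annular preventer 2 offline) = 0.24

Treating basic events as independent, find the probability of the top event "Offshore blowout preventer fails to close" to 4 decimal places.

0.1540

P(Shear sequence fails) [AND] = 0.09 × 0.02 = 0.001800
P(Annular stack lost) [AND] = 0.17 × 0.27 = 0.045900
P(Ram stack fails) [OR] = 1 − (1−0.001800) × (1−0.03) × (1−0.045900) × (1−0.40) = 0.445713
P(Backup path fails) [OR] = 1 − (1−0.07) × (1−0.20) × (1−0.14) = 0.360160
P(Hydraulic supply fails) [AND] = 0.14 × 0.43 = 0.060200
P(Control pod fails) [OR] = 1 − (1−0.360160) × (1−0.060200) = 0.398678
P(Shear sequence 2 down) [OR] = 1 − (1−0.15) × (1−0.15) × (1−0.24) × (1−0.05) = 0.478355
P(Annular stack 2 fails) [OR] = 1 − (1−0.478355) × (1−0.19) × (1−0.33) × (1−0.24) = 0.784846
P(Ram stack 2 lost) [OR] = 1 − (1−0.38) × (1−0.784846) = 0.866605
P(Offshore blowout preventer fails to close) [AND] = 0.445713 × 0.398678 × 0.866605 = 0.153992
Rounded to 4 decimal places: P(Offshore blowout preventer fails to close) ≈ 0.1540.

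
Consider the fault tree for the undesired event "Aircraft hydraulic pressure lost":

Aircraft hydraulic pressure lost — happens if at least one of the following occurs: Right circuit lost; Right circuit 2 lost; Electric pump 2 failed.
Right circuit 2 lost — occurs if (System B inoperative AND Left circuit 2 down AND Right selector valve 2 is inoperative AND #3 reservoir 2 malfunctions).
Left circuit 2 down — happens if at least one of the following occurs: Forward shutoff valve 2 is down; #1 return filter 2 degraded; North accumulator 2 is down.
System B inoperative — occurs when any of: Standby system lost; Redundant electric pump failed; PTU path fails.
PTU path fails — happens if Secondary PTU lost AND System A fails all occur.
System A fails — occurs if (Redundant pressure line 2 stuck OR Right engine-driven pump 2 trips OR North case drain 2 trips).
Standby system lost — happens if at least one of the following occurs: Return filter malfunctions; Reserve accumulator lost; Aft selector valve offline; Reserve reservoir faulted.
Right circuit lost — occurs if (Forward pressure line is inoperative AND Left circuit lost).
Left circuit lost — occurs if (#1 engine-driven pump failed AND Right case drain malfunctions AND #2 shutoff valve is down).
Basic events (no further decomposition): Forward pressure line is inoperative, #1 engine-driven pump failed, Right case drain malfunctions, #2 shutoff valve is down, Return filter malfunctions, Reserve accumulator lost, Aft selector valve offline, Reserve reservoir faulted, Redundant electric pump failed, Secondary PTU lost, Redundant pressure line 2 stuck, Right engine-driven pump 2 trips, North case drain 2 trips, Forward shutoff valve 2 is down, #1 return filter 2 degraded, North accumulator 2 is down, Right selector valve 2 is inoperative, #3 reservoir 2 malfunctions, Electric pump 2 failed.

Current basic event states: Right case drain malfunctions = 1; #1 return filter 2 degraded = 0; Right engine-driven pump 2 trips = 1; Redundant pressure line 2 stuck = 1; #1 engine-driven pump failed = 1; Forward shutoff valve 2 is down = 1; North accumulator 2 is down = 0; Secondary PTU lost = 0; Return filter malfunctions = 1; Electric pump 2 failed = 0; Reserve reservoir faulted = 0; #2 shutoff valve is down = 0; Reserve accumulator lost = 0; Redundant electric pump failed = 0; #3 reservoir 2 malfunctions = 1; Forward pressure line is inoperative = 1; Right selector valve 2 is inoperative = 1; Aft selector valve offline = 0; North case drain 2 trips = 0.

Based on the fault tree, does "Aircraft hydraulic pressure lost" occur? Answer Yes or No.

Yes

Left circuit lost [AND]: #1 engine-driven pump failed=occurs, Right case drain malfunctions=occurs, #2 shutoff valve is down=not → not all inputs occur → does not occur.
Right circuit lost [AND]: Forward pressure line is inoperative=occurs, Left circuit lost=not → not all inputs occur → does not occur.
Standby system lost [OR]: Return filter malfunctions=occurs, Reserve accumulator lost=not, Aft selector valve offline=not, Reserve reservoir faulted=not → at least one input occurs → occurs.
System A fails [OR]: Redundant pressure line 2 stuck=occurs, Right engine-driven pump 2 trips=occurs, North case drain 2 trips=not → at least one input occurs → occurs.
PTU path fails [AND]: Secondary PTU lost=not, System A fails=occurs → not all inputs occur → does not occur.
System B inoperative [OR]: Standby system lost=occurs, Redundant electric pump failed=not, PTU path fails=not → at least one input occurs → occurs.
Left circuit 2 down [OR]: Forward shutoff valve 2 is down=occurs, #1 return filter 2 degraded=not, North accumulator 2 is down=not → at least one input occurs → occurs.
Right circuit 2 lost [AND]: System B inoperative=occurs, Left circuit 2 down=occurs, Right selector valve 2 is inoperative=occurs, #3 reservoir 2 malfunctions=occurs → all inputs occur → occurs.
Aircraft hydraulic pressure lost [OR]: Right circuit lost=not, Right circuit 2 lost=occurs, Electric pump 2 failed=not → at least one input occurs → occurs.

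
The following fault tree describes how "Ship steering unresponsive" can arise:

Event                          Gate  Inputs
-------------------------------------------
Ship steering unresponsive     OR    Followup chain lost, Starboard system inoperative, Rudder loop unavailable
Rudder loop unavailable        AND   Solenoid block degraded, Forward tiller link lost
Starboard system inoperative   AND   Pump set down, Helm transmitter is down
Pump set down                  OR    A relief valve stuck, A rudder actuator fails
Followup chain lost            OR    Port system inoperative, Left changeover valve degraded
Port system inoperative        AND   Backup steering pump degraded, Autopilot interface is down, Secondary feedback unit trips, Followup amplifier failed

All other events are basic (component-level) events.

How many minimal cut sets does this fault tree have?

Port system inoperative [AND]: one cut set from each child combined → 1 × 1 × 1 × 1 = 1 cut set(s).
Followup chain lost [OR]: union of children's cut sets → 2 cut set(s).
Pump set down [OR]: union of children's cut sets → 2 cut set(s).
Starboard system inoperative [AND]: one cut set from each child combined → 2 × 1 = 2 cut set(s).
Rudder loop unavailable [AND]: one cut set from each child combined → 1 × 1 = 1 cut set(s).
Ship steering unresponsive [OR]: union of children's cut sets → 5 cut set(s).
Minimal cut sets: {Autopilot interface is down, Backup steering pump degraded, Followup amplifier failed, Secondary feedback unit trips}; {Left changeover valve degraded}; {A relief valve stuck, Helm transmitter is down}; {A rudder actuator fails, Helm transmitter is down}; {Forward tiller link lost, Solenoid block degraded}.

5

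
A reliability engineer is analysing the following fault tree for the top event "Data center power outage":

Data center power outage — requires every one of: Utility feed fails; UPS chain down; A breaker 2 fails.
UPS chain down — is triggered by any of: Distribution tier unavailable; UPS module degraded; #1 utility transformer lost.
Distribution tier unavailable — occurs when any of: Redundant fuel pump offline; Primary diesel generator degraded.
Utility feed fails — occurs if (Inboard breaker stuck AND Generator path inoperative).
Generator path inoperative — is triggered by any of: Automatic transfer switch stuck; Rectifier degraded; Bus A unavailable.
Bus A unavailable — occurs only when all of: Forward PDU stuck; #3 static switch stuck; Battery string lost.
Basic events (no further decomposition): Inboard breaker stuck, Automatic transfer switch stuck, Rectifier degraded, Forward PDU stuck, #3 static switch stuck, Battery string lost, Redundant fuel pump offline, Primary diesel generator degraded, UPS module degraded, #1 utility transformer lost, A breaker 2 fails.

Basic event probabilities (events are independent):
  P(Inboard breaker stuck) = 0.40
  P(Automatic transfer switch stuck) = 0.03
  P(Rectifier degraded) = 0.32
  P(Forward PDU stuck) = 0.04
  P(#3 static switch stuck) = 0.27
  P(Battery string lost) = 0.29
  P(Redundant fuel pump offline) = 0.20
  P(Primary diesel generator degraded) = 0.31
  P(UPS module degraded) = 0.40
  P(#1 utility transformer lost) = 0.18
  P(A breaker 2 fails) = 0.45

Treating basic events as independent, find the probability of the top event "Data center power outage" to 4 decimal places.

0.0449

P(Bus A unavailable) [AND] = 0.04 × 0.27 × 0.29 = 0.003132
P(Generator path inoperative) [OR] = 1 − (1−0.03) × (1−0.32) × (1−0.003132) = 0.342466
P(Utility feed fails) [AND] = 0.40 × 0.342466 = 0.136986
P(Distribution tier unavailable) [OR] = 1 − (1−0.20) × (1−0.31) = 0.448000
P(UPS chain down) [OR] = 1 − (1−0.448000) × (1−0.40) × (1−0.18) = 0.728416
P(Data center power outage) [AND] = 0.136986 × 0.728416 × 0.45 = 0.044902
Rounded to 4 decimal places: P(Data center power outage) ≈ 0.0449.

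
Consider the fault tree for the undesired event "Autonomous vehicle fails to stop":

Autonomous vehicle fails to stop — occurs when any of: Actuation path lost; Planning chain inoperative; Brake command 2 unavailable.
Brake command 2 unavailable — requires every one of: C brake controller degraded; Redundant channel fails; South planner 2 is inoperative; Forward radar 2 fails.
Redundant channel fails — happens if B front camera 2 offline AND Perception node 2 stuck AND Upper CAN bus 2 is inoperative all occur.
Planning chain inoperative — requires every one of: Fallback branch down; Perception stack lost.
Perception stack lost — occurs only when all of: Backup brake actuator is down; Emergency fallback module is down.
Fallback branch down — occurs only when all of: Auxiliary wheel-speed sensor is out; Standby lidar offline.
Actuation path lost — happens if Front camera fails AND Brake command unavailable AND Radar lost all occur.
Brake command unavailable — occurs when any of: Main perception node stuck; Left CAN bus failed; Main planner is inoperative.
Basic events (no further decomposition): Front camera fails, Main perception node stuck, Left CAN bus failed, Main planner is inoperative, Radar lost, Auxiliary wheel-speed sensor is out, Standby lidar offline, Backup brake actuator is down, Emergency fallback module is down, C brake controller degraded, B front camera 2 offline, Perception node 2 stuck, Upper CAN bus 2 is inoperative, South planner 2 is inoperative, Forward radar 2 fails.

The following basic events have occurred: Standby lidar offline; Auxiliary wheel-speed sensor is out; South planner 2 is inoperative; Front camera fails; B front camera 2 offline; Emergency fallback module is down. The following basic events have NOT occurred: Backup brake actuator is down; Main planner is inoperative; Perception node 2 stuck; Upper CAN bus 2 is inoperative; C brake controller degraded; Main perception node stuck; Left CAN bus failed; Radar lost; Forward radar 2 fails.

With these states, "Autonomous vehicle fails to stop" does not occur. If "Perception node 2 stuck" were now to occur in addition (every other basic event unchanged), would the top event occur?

No

Counterfactual: set "Perception node 2 stuck" to occurred.
Brake command unavailable [OR]: Main perception node stuck=not, Left CAN bus failed=not, Main planner is inoperative=not → no input occurs → does not occur.
Actuation path lost [AND]: Front camera fails=occurs, Brake command unavailable=not, Radar lost=not → not all inputs occur → does not occur.
Fallback branch down [AND]: Auxiliary wheel-speed sensor is out=occurs, Standby lidar offline=occurs → all inputs occur → occurs.
Perception stack lost [AND]: Backup brake actuator is down=not, Emergency fallback module is down=occurs → not all inputs occur → does not occur.
Planning chain inoperative [AND]: Fallback branch down=occurs, Perception stack lost=not → not all inputs occur → does not occur.
Redundant channel fails [AND]: B front camera 2 offline=occurs, Perception node 2 stuck=occurs, Upper CAN bus 2 is inoperative=not → not all inputs occur → does not occur.
Brake command 2 unavailable [AND]: C brake controller degraded=not, Redundant channel fails=not, South planner 2 is inoperative=occurs, Forward radar 2 fails=not → not all inputs occur → does not occur.
Autonomous vehicle fails to stop [OR]: Actuation path lost=not, Planning chain inoperative=not, Brake command 2 unavailable=not → no input occurs → does not occur.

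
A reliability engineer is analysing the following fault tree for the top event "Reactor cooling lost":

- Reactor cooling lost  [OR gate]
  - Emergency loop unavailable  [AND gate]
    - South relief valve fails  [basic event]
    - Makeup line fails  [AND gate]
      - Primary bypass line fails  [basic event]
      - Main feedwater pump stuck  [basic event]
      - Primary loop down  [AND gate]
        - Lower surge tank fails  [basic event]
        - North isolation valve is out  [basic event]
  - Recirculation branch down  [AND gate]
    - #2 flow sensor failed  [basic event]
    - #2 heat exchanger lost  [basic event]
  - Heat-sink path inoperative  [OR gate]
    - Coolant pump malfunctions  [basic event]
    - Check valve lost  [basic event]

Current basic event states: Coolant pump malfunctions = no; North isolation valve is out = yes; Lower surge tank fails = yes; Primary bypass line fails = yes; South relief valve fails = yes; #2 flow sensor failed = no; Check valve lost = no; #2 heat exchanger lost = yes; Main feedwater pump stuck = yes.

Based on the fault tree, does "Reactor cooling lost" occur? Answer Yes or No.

Primary loop down [AND]: Lower surge tank fails=occurs, North isolation valve is out=occurs → all inputs occur → occurs.
Makeup line fails [AND]: Primary bypass line fails=occurs, Main feedwater pump stuck=occurs, Primary loop down=occurs → all inputs occur → occurs.
Emergency loop unavailable [AND]: South relief valve fails=occurs, Makeup line fails=occurs → all inputs occur → occurs.
Recirculation branch down [AND]: #2 flow sensor failed=not, #2 heat exchanger lost=occurs → not all inputs occur → does not occur.
Heat-sink path inoperative [OR]: Coolant pump malfunctions=not, Check valve lost=not → no input occurs → does not occur.
Reactor cooling lost [OR]: Emergency loop unavailable=occurs, Recirculation branch down=not, Heat-sink path inoperative=not → at least one input occurs → occurs.

Yes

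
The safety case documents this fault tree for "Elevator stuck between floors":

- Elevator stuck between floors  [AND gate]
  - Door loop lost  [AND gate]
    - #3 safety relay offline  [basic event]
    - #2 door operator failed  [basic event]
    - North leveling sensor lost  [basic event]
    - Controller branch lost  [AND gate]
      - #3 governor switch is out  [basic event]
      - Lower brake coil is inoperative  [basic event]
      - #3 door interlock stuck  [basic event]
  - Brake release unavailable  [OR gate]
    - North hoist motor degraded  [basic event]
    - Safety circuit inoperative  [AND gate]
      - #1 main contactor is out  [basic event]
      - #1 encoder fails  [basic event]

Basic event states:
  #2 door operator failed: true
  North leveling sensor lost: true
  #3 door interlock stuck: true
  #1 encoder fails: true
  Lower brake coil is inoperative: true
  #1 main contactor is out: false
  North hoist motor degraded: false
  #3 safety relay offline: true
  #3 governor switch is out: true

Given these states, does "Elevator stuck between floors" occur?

Controller branch lost [AND]: #3 governor switch is out=occurs, Lower brake coil is inoperative=occurs, #3 door interlock stuck=occurs → all inputs occur → occurs.
Door loop lost [AND]: #3 safety relay offline=occurs, #2 door operator failed=occurs, North leveling sensor lost=occurs, Controller branch lost=occurs → all inputs occur → occurs.
Safety circuit inoperative [AND]: #1 main contactor is out=not, #1 encoder fails=occurs → not all inputs occur → does not occur.
Brake release unavailable [OR]: North hoist motor degraded=not, Safety circuit inoperative=not → no input occurs → does not occur.
Elevator stuck between floors [AND]: Door loop lost=occurs, Brake release unavailable=not → not all inputs occur → does not occur.

No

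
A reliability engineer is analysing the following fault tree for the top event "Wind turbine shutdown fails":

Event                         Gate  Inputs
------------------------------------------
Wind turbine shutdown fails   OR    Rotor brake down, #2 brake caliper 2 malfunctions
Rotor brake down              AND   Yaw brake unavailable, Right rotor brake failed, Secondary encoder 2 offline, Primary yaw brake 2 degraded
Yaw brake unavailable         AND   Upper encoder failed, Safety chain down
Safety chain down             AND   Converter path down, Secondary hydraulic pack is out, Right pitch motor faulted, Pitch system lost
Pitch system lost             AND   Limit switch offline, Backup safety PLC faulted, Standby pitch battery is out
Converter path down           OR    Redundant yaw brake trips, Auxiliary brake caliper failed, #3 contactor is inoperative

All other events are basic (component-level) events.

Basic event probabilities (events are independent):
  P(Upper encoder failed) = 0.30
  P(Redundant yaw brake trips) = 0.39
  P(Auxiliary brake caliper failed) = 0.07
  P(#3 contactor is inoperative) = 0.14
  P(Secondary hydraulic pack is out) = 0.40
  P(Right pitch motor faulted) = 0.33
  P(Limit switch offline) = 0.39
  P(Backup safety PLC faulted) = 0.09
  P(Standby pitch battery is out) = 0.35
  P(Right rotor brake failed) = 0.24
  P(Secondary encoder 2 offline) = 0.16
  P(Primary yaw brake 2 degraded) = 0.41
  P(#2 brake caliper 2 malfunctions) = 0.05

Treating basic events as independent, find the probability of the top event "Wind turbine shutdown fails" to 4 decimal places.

P(Converter path down) [OR] = 1 − (1−0.39) × (1−0.07) × (1−0.14) = 0.512122
P(Pitch system lost) [AND] = 0.39 × 0.09 × 0.35 = 0.012285
P(Safety chain down) [AND] = 0.512122 × 0.40 × 0.33 × 0.012285 = 0.000830
P(Yaw brake unavailable) [AND] = 0.30 × 0.000830 = 0.000249
P(Rotor brake down) [AND] = 0.000249 × 0.24 × 0.16 × 0.41 = 0.000004
P(Wind turbine shutdown fails) [OR] = 1 − (1−0.000004) × (1−0.05) = 0.050004
Rounded to 4 decimal places: P(Wind turbine shutdown fails) ≈ 0.0500.

0.0500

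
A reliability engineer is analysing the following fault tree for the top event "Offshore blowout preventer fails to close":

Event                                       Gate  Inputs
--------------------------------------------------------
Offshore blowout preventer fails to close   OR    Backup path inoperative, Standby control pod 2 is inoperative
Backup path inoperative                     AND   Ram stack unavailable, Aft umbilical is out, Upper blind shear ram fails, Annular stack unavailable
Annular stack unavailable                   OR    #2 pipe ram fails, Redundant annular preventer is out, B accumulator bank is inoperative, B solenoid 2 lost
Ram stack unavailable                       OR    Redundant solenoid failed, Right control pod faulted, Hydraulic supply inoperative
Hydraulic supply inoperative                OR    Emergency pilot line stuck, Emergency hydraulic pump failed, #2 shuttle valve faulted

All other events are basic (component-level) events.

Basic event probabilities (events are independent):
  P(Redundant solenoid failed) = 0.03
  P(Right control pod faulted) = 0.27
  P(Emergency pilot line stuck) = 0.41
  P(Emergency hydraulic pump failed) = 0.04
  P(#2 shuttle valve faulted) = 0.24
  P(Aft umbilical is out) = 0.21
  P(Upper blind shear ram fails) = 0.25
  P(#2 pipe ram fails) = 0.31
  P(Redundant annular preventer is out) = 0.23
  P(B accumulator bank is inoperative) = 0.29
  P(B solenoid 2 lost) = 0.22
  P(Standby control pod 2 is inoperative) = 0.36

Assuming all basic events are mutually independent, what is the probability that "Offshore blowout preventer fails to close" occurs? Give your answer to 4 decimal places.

P(Hydraulic supply inoperative) [OR] = 1 − (1−0.41) × (1−0.04) × (1−0.24) = 0.569536
P(Ram stack unavailable) [OR] = 1 − (1−0.03) × (1−0.27) × (1−0.569536) = 0.695188
P(Annular stack unavailable) [OR] = 1 − (1−0.31) × (1−0.23) × (1−0.29) × (1−0.22) = 0.705766
P(Backup path inoperative) [AND] = 0.695188 × 0.21 × 0.25 × 0.705766 = 0.025759
P(Offshore blowout preventer fails to close) [OR] = 1 − (1−0.025759) × (1−0.36) = 0.376486
Rounded to 4 decimal places: P(Offshore blowout preventer fails to close) ≈ 0.3765.

0.3765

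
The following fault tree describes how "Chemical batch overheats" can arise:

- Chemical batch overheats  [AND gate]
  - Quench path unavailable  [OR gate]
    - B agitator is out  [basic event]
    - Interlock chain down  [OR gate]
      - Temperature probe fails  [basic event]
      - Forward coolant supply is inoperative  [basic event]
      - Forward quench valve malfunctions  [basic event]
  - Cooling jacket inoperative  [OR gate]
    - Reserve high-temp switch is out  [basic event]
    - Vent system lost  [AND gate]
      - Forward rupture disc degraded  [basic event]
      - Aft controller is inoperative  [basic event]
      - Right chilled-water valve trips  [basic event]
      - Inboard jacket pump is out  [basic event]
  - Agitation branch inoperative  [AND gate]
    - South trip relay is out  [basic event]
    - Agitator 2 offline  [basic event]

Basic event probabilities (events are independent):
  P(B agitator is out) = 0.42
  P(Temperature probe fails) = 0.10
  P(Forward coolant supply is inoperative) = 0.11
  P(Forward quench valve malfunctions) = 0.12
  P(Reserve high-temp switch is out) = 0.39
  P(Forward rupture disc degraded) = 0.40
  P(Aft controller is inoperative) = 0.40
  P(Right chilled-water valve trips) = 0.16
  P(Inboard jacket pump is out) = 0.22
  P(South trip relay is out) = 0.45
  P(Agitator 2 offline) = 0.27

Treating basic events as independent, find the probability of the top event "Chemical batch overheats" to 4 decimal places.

P(Interlock chain down) [OR] = 1 − (1−0.10) × (1−0.11) × (1−0.12) = 0.295120
P(Quench path unavailable) [OR] = 1 − (1−0.42) × (1−0.295120) = 0.591170
P(Vent system lost) [AND] = 0.40 × 0.40 × 0.16 × 0.22 = 0.005632
P(Cooling jacket inoperative) [OR] = 1 − (1−0.39) × (1−0.005632) = 0.393436
P(Agitation branch inoperative) [AND] = 0.45 × 0.27 = 0.121500
P(Chemical batch overheats) [AND] = 0.591170 × 0.393436 × 0.121500 = 0.028259
Rounded to 4 decimal places: P(Chemical batch overheats) ≈ 0.0283.

0.0283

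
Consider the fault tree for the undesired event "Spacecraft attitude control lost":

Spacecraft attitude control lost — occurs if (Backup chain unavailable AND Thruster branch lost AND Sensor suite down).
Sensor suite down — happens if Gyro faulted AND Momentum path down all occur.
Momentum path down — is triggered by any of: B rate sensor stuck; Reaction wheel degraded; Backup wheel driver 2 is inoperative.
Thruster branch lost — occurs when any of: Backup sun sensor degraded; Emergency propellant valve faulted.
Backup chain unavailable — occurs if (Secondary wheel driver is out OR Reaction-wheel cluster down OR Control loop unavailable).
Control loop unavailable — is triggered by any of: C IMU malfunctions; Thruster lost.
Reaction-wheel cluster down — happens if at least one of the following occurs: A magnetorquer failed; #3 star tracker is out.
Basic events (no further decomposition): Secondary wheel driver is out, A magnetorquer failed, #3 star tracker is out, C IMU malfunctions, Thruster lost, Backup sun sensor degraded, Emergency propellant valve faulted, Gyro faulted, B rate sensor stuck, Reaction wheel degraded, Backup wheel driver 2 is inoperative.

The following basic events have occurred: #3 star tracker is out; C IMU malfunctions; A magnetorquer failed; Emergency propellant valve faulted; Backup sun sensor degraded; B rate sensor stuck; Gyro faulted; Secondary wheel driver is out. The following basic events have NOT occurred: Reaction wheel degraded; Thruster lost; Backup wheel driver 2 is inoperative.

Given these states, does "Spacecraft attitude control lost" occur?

Reaction-wheel cluster down [OR]: A magnetorquer failed=occurs, #3 star tracker is out=occurs → at least one input occurs → occurs.
Control loop unavailable [OR]: C IMU malfunctions=occurs, Thruster lost=not → at least one input occurs → occurs.
Backup chain unavailable [OR]: Secondary wheel driver is out=occurs, Reaction-wheel cluster down=occurs, Control loop unavailable=occurs → at least one input occurs → occurs.
Thruster branch lost [OR]: Backup sun sensor degraded=occurs, Emergency propellant valve faulted=occurs → at least one input occurs → occurs.
Momentum path down [OR]: B rate sensor stuck=occurs, Reaction wheel degraded=not, Backup wheel driver 2 is inoperative=not → at least one input occurs → occurs.
Sensor suite down [AND]: Gyro faulted=occurs, Momentum path down=occurs → all inputs occur → occurs.
Spacecraft attitude control lost [AND]: Backup chain unavailable=occurs, Thruster branch lost=occurs, Sensor suite down=occurs → all inputs occur → occurs.

Yes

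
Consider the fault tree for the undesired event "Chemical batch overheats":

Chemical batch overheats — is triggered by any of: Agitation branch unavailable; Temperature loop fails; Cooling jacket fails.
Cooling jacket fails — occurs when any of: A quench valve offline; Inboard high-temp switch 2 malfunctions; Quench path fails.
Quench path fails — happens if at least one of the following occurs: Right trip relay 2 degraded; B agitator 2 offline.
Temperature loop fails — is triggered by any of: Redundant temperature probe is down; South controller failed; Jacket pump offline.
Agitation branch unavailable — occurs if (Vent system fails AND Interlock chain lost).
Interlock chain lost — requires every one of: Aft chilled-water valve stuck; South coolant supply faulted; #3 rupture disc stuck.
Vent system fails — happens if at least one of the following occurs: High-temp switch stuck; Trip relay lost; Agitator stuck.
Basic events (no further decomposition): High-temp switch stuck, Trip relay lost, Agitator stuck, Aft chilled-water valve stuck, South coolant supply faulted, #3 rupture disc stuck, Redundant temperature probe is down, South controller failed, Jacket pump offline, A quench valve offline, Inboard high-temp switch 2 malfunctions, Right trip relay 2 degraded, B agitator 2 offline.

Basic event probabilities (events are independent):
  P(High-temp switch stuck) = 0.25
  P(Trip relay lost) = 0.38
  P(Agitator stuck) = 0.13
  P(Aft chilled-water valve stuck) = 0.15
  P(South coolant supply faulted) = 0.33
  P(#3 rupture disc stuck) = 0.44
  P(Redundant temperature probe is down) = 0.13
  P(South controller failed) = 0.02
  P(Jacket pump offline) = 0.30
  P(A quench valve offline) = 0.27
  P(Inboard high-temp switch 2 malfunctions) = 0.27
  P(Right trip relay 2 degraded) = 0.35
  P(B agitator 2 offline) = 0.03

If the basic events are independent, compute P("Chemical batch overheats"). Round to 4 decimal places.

P(Vent system fails) [OR] = 1 − (1−0.25) × (1−0.38) × (1−0.13) = 0.595450
P(Interlock chain lost) [AND] = 0.15 × 0.33 × 0.44 = 0.021780
P(Agitation branch unavailable) [AND] = 0.595450 × 0.021780 = 0.012969
P(Temperature loop fails) [OR] = 1 − (1−0.13) × (1−0.02) × (1−0.30) = 0.403180
P(Quench path fails) [OR] = 1 − (1−0.35) × (1−0.03) = 0.369500
P(Cooling jacket fails) [OR] = 1 − (1−0.27) × (1−0.27) × (1−0.369500) = 0.664007
P(Chemical batch overheats) [OR] = 1 − (1−0.012969) × (1−0.403180) × (1−0.664007) = 0.802073
Rounded to 4 decimal places: P(Chemical batch overheats) ≈ 0.8021.

0.8021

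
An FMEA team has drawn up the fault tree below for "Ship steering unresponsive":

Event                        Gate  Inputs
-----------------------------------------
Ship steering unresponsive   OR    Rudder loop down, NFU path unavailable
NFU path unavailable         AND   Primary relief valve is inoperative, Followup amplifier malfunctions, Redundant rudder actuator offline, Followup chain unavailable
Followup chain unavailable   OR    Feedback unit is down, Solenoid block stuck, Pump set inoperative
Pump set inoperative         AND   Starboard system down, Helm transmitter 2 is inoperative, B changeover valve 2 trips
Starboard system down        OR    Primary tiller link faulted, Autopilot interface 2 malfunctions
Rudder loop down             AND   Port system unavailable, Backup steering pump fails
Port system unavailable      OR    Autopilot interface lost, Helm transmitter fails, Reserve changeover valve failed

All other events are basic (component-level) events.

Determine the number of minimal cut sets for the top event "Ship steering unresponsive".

7

Port system unavailable [OR]: union of children's cut sets → 3 cut set(s).
Rudder loop down [AND]: one cut set from each child combined → 3 × 1 = 3 cut set(s).
Starboard system down [OR]: union of children's cut sets → 2 cut set(s).
Pump set inoperative [AND]: one cut set from each child combined → 2 × 1 × 1 = 2 cut set(s).
Followup chain unavailable [OR]: union of children's cut sets → 4 cut set(s).
NFU path unavailable [AND]: one cut set from each child combined → 1 × 1 × 1 × 4 = 4 cut set(s).
Ship steering unresponsive [OR]: union of children's cut sets → 7 cut set(s).
Minimal cut sets: {Autopilot interface lost, Backup steering pump fails}; {Backup steering pump fails, Helm transmitter fails}; {Backup steering pump fails, Reserve changeover valve failed}; {Feedback unit is down, Followup amplifier malfunctions, Primary relief valve is inoperative, Redundant rudder actuator offline}; {Followup amplifier malfunctions, Primary relief valve is inoperative, Redundant rudder actuator offline, Solenoid block stuck}; {B changeover valve 2 trips, Followup amplifier malfunctions, Helm transmitter 2 is inoperative, Primary relief valve is inoperative, Primary tiller link faulted, Redundant rudder actuator offline}; {Autopilot interface 2 malfunctions, B changeover valve 2 trips, Followup amplifier malfunctions, Helm transmitter 2 is inoperative, Primary relief valve is inoperative, Redundant rudder actuator offline}.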